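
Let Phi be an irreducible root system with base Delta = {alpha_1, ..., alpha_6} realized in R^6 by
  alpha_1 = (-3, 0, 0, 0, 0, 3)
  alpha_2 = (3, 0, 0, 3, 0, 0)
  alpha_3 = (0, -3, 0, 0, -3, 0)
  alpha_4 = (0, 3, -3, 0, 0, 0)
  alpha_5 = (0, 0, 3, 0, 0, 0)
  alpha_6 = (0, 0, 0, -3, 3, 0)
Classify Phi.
Compute the Cartan integers a_ij = 2(alpha_i, alpha_j)/(alpha_j, alpha_j); the resulting 6x6 Cartan matrix is
[[2, -1, 0, 0, 0, 0], [-1, 2, 0, 0, 0, -1], [0, 0, 2, -1, 0, -1], [0, 0, -1, 2, -2, 0], [0, 0, 0, -1, 2, 0], [0, -1, -1, 0, 0, 2]].
The roots have two lengths (squared-length ratio 2:1); the short ones are alpha_{5}. The associated Dynkin diagram is a chain of 6 nodes with a double edge at one end; the terminal node there is the unique short simple root (B_6), so the type is B_6 (the algebra so(13)).

B_6 (so(13))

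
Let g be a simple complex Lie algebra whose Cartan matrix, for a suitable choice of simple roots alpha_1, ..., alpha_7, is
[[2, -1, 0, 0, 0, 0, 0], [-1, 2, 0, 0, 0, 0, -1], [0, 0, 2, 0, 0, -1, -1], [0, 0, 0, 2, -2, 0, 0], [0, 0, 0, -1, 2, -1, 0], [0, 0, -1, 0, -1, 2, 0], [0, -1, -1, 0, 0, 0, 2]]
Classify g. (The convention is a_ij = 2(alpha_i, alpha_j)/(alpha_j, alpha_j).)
C_7

The matrix has rank 7 with 2's on the diagonal. Reading the off-diagonal entries as Dynkin edges (a single edge where a_ij = a_ji = -1; a double or triple edge where a_ij * a_ji = 2 or 3), the diagram is a chain of 7 nodes with a double edge at one end; the terminal node there is the unique long simple root (C_7). One simple-root ordering that puts it in standard form is (alpha_1, alpha_2, alpha_7, alpha_3, alpha_6, alpha_5, alpha_4). So the algebra is type C_7, i.e. sp(14).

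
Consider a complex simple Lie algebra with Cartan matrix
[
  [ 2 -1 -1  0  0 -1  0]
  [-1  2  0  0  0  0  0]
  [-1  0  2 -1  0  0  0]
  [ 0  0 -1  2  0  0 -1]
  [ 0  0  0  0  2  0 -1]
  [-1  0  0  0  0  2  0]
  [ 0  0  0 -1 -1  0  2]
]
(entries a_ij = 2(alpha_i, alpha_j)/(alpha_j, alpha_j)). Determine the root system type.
The matrix has rank 7 with 2's on the diagonal. Reading the off-diagonal entries as Dynkin edges (a single edge where a_ij = a_ji = -1; a double or triple edge where a_ij * a_ji = 2 or 3), the diagram is a chain of 5 nodes with a fork of two nodes at one end (D_7). One simple-root ordering that puts it in standard form is (alpha_5, alpha_7, alpha_4, alpha_3, alpha_1, alpha_6, alpha_2). So the algebra is type D_7, i.e. so(14).

D_7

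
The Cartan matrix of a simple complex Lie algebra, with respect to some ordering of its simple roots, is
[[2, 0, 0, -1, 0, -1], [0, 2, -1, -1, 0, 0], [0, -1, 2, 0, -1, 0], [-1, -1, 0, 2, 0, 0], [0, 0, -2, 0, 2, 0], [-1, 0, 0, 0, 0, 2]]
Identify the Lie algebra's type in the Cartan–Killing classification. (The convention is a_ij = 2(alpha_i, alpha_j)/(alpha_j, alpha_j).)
The matrix has rank 6 with 2's on the diagonal. Reading the off-diagonal entries as Dynkin edges (a single edge where a_ij = a_ji = -1; a double or triple edge where a_ij * a_ji = 2 or 3), the diagram is a chain of 6 nodes with a double edge at one end; the terminal node there is the unique long simple root (C_6). One simple-root ordering that puts it in standard form is (alpha_6, alpha_1, alpha_4, alpha_2, alpha_3, alpha_5). So the algebra is type C_6, i.e. sp(12).

C_6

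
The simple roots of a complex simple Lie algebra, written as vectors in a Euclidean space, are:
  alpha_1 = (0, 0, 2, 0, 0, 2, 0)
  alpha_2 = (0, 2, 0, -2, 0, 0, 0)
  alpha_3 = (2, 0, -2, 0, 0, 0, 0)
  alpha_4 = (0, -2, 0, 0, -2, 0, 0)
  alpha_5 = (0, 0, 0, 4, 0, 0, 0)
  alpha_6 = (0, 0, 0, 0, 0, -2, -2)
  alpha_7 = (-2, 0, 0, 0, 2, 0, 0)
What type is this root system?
Compute the Cartan integers a_ij = 2(alpha_i, alpha_j)/(alpha_j, alpha_j); the resulting 7x7 Cartan matrix is
[[2, 0, -1, 0, 0, -1, 0], [0, 2, 0, -1, -1, 0, 0], [-1, 0, 2, 0, 0, 0, -1], [0, -1, 0, 2, 0, 0, -1], [0, -2, 0, 0, 2, 0, 0], [-1, 0, 0, 0, 0, 2, 0], [0, 0, -1, -1, 0, 0, 2]].
The roots have two lengths (squared-length ratio 2:1); the short ones are alpha_{1,2,3,4,6,7}. The associated Dynkin diagram is a chain of 7 nodes with a double edge at one end; the terminal node there is the unique long simple root (C_7), so the type is C_7 (the algebra sp(14)).

C_7 (sp(14))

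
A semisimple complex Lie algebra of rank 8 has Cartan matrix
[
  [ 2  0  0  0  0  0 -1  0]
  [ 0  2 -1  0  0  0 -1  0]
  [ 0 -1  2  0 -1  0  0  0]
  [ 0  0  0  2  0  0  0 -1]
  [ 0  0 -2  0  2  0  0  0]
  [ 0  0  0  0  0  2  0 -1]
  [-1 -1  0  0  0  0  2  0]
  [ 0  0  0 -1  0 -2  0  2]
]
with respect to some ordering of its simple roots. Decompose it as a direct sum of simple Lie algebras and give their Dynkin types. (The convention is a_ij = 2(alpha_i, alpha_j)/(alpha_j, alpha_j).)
B_3 (so(7)) + C_5 (sp(10))

The diagram associated to this matrix has two connected components: the simple roots {alpha_4, alpha_6, alpha_8} form a chain of 3 nodes with a double edge at one end; the terminal node there is the unique short simple root (B_3), and {alpha_1, alpha_2, alpha_3, alpha_5, alpha_7} form a chain of 5 nodes with a double edge at one end; the terminal node there is the unique long simple root (C_5). A semisimple Lie algebra decomposes uniquely as the direct sum of simple ideals, one per connected component of its Dynkin diagram, so g ≅ B_3 ⊕ C_5 (dimension 21 + 55 = 76).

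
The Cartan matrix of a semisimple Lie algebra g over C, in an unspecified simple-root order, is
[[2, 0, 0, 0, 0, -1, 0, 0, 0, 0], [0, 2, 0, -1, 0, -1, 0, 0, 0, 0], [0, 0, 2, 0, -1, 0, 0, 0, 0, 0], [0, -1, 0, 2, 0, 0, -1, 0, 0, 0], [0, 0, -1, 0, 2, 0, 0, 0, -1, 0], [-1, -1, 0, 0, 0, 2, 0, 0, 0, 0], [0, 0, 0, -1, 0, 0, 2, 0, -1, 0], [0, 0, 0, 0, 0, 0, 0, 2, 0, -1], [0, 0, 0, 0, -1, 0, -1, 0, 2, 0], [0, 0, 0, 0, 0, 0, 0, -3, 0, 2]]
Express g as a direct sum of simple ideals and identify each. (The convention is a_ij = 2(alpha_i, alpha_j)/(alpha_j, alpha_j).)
A_8 + G_2

The diagram associated to this matrix has two connected components: the simple roots {alpha_1, alpha_2, alpha_3, alpha_4, alpha_5, alpha_6, alpha_7, alpha_9} form a chain of 8 nodes with single edges (A_8), and {alpha_8, alpha_10} form two nodes joined by a triple edge (G_2). A semisimple Lie algebra decomposes uniquely as the direct sum of simple ideals, one per connected component of its Dynkin diagram, so g ≅ A_8 ⊕ G_2 (dimension 80 + 14 = 94).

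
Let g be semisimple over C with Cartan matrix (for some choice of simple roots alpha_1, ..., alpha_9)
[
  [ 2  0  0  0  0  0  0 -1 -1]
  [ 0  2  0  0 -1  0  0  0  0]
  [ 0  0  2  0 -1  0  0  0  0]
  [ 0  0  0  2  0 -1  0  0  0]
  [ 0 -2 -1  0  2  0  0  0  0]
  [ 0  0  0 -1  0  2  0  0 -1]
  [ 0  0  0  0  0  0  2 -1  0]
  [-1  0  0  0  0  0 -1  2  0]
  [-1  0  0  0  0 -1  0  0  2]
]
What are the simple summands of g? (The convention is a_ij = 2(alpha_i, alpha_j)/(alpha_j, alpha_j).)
The diagram associated to this matrix has two connected components: the simple roots {alpha_1, alpha_4, alpha_6, alpha_7, alpha_8, alpha_9} form a chain of 6 nodes with single edges (A_6), and {alpha_2, alpha_3, alpha_5} form a chain of 3 nodes with a double edge at one end; the terminal node there is the unique short simple root (B_3). A semisimple Lie algebra decomposes uniquely as the direct sum of simple ideals, one per connected component of its Dynkin diagram, so g ≅ A_6 ⊕ B_3 (dimension 48 + 21 = 69).

A6 + B3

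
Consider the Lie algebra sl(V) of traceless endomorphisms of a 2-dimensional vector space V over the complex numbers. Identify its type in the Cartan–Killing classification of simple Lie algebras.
This is sl(2), which has dimension 2^2 - 1 = 3 and rank 2 - 1 = 1 (a Cartan subalgebra is the diagonal traceless matrices). In the classification of classical Lie algebras, the special linear algebra sl(n+1) has type A_n; here n = 1, so the Dynkin diagram is a chain of 1 nodes with single edges (A_1). Hence the type is A_1.

A1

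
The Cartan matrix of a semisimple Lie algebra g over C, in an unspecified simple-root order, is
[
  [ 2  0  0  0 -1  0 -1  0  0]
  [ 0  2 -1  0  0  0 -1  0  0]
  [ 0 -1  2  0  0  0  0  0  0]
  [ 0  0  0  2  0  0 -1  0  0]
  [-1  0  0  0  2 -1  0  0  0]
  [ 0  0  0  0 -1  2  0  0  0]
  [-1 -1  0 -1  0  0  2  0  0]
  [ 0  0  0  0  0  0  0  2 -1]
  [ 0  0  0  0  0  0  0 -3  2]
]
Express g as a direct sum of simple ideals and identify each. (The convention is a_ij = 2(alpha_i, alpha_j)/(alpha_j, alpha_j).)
E_7 + G_2

The diagram associated to this matrix has two connected components: the simple roots {alpha_1, alpha_2, alpha_3, alpha_4, alpha_5, alpha_6, alpha_7} form a chain of 6 nodes with one extra node attached to the third node from one end (E_7), and {alpha_8, alpha_9} form two nodes joined by a triple edge (G_2). A semisimple Lie algebra decomposes uniquely as the direct sum of simple ideals, one per connected component of its Dynkin diagram, so g ≅ E_7 ⊕ G_2 (dimension 133 + 14 = 147).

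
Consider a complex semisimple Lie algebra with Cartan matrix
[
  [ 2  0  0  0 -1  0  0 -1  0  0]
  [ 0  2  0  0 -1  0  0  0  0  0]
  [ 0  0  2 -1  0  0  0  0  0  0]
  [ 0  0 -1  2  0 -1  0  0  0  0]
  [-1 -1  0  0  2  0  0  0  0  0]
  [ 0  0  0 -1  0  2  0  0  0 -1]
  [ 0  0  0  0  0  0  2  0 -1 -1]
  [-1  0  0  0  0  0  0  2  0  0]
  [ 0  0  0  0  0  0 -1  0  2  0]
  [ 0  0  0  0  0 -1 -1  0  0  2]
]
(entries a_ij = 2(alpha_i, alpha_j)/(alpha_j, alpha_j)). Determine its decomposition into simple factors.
The diagram associated to this matrix has two connected components: the simple roots {alpha_1, alpha_2, alpha_5, alpha_8} form a chain of 4 nodes with single edges (A_4), and {alpha_3, alpha_4, alpha_6, alpha_7, alpha_9, alpha_10} form a chain of 6 nodes with single edges (A_6). A semisimple Lie algebra decomposes uniquely as the direct sum of simple ideals, one per connected component of its Dynkin diagram, so g ≅ A_4 ⊕ A_6 (dimension 24 + 48 = 72).

type A_4 + type A_6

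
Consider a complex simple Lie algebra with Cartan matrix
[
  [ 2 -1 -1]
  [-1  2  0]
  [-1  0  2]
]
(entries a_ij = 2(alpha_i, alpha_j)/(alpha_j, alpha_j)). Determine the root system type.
type A_3

The matrix has rank 3 with 2's on the diagonal. Reading the off-diagonal entries as Dynkin edges (a single edge where a_ij = a_ji = -1; a double or triple edge where a_ij * a_ji = 2 or 3), the diagram is a chain of 3 nodes with single edges (A_3). One simple-root ordering that puts it in standard form is (alpha_3, alpha_1, alpha_2). So the algebra is type A_3, i.e. sl(4).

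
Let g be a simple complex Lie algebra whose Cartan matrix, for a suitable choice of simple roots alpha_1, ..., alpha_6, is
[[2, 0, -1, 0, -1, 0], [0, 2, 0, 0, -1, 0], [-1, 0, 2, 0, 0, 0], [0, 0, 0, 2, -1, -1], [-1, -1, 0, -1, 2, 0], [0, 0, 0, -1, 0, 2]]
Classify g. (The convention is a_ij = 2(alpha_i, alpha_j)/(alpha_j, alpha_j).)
E6

The matrix has rank 6 with 2's on the diagonal. Reading the off-diagonal entries as Dynkin edges (a single edge where a_ij = a_ji = -1; a double or triple edge where a_ij * a_ji = 2 or 3), the diagram is a chain of 5 nodes with one extra node attached to the third node from one end (E_6). One simple-root ordering that puts it in standard form is (alpha_6, alpha_2, alpha_4, alpha_5, alpha_1, alpha_3). So the algebra is type E_6.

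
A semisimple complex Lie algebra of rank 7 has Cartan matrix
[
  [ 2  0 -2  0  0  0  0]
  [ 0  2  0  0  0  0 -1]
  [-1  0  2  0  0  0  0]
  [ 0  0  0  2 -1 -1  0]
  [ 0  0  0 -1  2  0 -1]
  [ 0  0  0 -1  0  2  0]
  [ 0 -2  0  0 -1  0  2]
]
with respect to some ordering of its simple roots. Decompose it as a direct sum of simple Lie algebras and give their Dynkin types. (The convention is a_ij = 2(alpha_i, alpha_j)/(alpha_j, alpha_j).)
The diagram associated to this matrix has two connected components: the simple roots {alpha_1, alpha_3} form a chain of 2 nodes with a double edge at one end; the terminal node there is the unique short simple root (B_2), and {alpha_2, alpha_4, alpha_5, alpha_6, alpha_7} form a chain of 5 nodes with a double edge at one end; the terminal node there is the unique short simple root (B_5). A semisimple Lie algebra decomposes uniquely as the direct sum of simple ideals, one per connected component of its Dynkin diagram, so g ≅ B_2 ⊕ B_5 (dimension 10 + 55 = 65).

B_2 (so(5)) + B_5 (so(11))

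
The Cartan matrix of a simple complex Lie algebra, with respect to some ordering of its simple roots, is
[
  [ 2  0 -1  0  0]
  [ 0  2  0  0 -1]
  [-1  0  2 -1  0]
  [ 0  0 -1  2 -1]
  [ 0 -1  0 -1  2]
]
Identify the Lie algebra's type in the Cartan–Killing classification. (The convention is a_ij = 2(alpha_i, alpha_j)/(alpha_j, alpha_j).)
The matrix has rank 5 with 2's on the diagonal. Reading the off-diagonal entries as Dynkin edges (a single edge where a_ij = a_ji = -1; a double or triple edge where a_ij * a_ji = 2 or 3), the diagram is a chain of 5 nodes with single edges (A_5). One simple-root ordering that puts it in standard form is (alpha_2, alpha_5, alpha_4, alpha_3, alpha_1). So the algebra is type A_5, i.e. sl(6).

type A_5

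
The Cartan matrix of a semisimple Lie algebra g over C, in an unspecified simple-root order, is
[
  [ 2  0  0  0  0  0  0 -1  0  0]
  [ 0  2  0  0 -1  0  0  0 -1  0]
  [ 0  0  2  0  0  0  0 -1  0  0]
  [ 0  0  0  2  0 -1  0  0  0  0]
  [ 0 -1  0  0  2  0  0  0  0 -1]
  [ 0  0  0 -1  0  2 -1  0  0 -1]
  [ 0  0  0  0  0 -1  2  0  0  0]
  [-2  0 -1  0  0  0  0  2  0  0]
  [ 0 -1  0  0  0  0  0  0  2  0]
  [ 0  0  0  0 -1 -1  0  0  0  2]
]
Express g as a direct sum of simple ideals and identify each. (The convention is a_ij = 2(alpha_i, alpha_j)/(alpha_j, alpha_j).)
The diagram associated to this matrix has two connected components: the simple roots {alpha_1, alpha_3, alpha_8} form a chain of 3 nodes with a double edge at one end; the terminal node there is the unique short simple root (B_3), and {alpha_2, alpha_4, alpha_5, alpha_6, alpha_7, alpha_9, alpha_10} form a chain of 5 nodes with a fork of two nodes at one end (D_7). A semisimple Lie algebra decomposes uniquely as the direct sum of simple ideals, one per connected component of its Dynkin diagram, so g ≅ B_3 ⊕ D_7 (dimension 21 + 91 = 112).

B3 + D7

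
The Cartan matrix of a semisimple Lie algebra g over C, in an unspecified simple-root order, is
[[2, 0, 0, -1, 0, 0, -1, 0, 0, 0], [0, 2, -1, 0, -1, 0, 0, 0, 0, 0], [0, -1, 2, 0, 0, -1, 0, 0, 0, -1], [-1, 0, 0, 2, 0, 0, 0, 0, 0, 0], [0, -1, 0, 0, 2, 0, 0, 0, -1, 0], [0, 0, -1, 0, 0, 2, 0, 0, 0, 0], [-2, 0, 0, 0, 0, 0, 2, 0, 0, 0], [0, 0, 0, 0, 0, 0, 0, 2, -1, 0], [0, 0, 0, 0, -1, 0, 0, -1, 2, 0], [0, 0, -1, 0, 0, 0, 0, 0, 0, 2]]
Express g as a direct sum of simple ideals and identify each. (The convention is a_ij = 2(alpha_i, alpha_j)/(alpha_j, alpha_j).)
The diagram associated to this matrix has two connected components: the simple roots {alpha_1, alpha_4, alpha_7} form a chain of 3 nodes with a double edge at one end; the terminal node there is the unique long simple root (C_3), and {alpha_2, alpha_3, alpha_5, alpha_6, alpha_8, alpha_9, alpha_10} form a chain of 5 nodes with a fork of two nodes at one end (D_7). A semisimple Lie algebra decomposes uniquely as the direct sum of simple ideals, one per connected component of its Dynkin diagram, so g ≅ C_3 ⊕ D_7 (dimension 21 + 91 = 112).

C3 + D7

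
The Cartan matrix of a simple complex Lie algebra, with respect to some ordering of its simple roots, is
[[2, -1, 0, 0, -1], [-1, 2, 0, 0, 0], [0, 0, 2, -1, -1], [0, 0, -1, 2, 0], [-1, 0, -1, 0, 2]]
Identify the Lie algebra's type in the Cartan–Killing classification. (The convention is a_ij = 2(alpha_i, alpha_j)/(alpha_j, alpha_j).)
The matrix has rank 5 with 2's on the diagonal. Reading the off-diagonal entries as Dynkin edges (a single edge where a_ij = a_ji = -1; a double or triple edge where a_ij * a_ji = 2 or 3), the diagram is a chain of 5 nodes with single edges (A_5). One simple-root ordering that puts it in standard form is (alpha_2, alpha_1, alpha_5, alpha_3, alpha_4). So the algebra is type A_5, i.e. sl(6).

A5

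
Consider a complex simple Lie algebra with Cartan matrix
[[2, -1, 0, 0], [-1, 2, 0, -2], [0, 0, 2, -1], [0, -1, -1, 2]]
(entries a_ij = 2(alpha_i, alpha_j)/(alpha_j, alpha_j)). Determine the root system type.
The matrix has rank 4 with 2's on the diagonal. Reading the off-diagonal entries as Dynkin edges (a single edge where a_ij = a_ji = -1; a double or triple edge where a_ij * a_ji = 2 or 3), the diagram is a chain of 4 nodes with a double edge between the middle two (F_4). One simple-root ordering that puts it in standard form is (alpha_1, alpha_2, alpha_4, alpha_3). So the algebra is type F_4.

F4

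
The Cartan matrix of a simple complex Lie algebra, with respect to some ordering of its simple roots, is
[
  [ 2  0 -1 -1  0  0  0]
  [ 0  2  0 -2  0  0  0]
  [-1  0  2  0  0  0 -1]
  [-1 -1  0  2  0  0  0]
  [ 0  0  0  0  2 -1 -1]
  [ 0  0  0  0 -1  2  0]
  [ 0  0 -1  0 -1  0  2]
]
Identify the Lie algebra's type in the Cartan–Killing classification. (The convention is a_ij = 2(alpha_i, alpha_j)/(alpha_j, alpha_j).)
The matrix has rank 7 with 2's on the diagonal. Reading the off-diagonal entries as Dynkin edges (a single edge where a_ij = a_ji = -1; a double or triple edge where a_ij * a_ji = 2 or 3), the diagram is a chain of 7 nodes with a double edge at one end; the terminal node there is the unique long simple root (C_7). One simple-root ordering that puts it in standard form is (alpha_6, alpha_5, alpha_7, alpha_3, alpha_1, alpha_4, alpha_2). So the algebra is type C_7, i.e. sp(14).

C7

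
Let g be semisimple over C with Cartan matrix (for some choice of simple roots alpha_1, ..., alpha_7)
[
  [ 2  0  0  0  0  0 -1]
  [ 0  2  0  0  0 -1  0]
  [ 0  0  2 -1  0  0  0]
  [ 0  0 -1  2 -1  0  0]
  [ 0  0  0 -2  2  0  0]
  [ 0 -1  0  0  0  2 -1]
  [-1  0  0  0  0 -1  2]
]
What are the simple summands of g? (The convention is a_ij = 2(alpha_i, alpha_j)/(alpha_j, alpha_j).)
A_4 ⊕ C_3

The diagram associated to this matrix has two connected components: the simple roots {alpha_1, alpha_2, alpha_6, alpha_7} form a chain of 4 nodes with single edges (A_4), and {alpha_3, alpha_4, alpha_5} form a chain of 3 nodes with a double edge at one end; the terminal node there is the unique long simple root (C_3). A semisimple Lie algebra decomposes uniquely as the direct sum of simple ideals, one per connected component of its Dynkin diagram, so g ≅ A_4 ⊕ C_3 (dimension 24 + 21 = 45).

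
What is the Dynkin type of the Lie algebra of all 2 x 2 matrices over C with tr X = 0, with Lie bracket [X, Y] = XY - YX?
This is sl(2), which has dimension 2^2 - 1 = 3 and rank 2 - 1 = 1 (a Cartan subalgebra is the diagonal traceless matrices). In the classification of classical Lie algebras, the special linear algebra sl(n+1) has type A_n; here n = 1, so the Dynkin diagram is a chain of 1 nodes with single edges (A_1). Hence the type is A_1.

A_1 (sl(2))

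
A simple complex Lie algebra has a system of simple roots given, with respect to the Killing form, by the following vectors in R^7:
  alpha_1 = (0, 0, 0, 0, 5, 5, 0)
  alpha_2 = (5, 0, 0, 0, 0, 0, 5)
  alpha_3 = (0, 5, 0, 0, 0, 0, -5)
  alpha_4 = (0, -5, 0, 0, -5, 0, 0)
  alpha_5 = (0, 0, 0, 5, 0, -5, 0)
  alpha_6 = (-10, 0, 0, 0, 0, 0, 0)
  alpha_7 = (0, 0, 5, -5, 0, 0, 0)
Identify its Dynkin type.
C_7 (sp(14))

Compute the Cartan integers a_ij = 2(alpha_i, alpha_j)/(alpha_j, alpha_j); the resulting 7x7 Cartan matrix is
[[2, 0, 0, -1, -1, 0, 0], [0, 2, -1, 0, 0, -1, 0], [0, -1, 2, -1, 0, 0, 0], [-1, 0, -1, 2, 0, 0, 0], [-1, 0, 0, 0, 2, 0, -1], [0, -2, 0, 0, 0, 2, 0], [0, 0, 0, 0, -1, 0, 2]].
The roots have two lengths (squared-length ratio 2:1); the short ones are alpha_{1,2,3,4,5,7}. The associated Dynkin diagram is a chain of 7 nodes with a double edge at one end; the terminal node there is the unique long simple root (C_7), so the type is C_7 (the algebra sp(14)).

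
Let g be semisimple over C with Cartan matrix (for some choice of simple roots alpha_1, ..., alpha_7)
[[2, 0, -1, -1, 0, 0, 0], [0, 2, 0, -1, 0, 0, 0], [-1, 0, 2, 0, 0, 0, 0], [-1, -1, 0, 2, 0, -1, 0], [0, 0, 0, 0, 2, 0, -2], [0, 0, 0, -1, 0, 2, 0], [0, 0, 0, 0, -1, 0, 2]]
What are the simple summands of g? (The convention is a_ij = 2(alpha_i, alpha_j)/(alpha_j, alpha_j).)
B_2 (so(5)) ⊕ D_5 (so(10))

The diagram associated to this matrix has two connected components: the simple roots {alpha_5, alpha_7} form a chain of 2 nodes with a double edge at one end; the terminal node there is the unique short simple root (B_2), and {alpha_1, alpha_2, alpha_3, alpha_4, alpha_6} form a chain of 3 nodes with a fork of two nodes at one end (D_5). A semisimple Lie algebra decomposes uniquely as the direct sum of simple ideals, one per connected component of its Dynkin diagram, so g ≅ B_2 ⊕ D_5 (dimension 10 + 45 = 55).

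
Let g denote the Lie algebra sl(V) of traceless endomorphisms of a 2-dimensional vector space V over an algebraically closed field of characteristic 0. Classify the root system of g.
This is sl(2), which has dimension 2^2 - 1 = 3 and rank 2 - 1 = 1 (a Cartan subalgebra is the diagonal traceless matrices). In the classification of classical Lie algebras, the special linear algebra sl(n+1) has type A_n; here n = 1, so the Dynkin diagram is a chain of 1 nodes with single edges (A_1). Hence the type is A_1.

A1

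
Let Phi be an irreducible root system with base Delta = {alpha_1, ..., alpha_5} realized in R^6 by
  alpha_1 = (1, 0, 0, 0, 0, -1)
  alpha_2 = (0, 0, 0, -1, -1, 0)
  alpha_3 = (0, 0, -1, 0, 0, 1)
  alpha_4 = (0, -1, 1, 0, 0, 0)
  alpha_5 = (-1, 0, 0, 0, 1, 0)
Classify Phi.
type A_5

Compute the Cartan integers a_ij = 2(alpha_i, alpha_j)/(alpha_j, alpha_j); the resulting 5x5 Cartan matrix is
[[2, 0, -1, 0, -1], [0, 2, 0, 0, -1], [-1, 0, 2, -1, 0], [0, 0, -1, 2, 0], [-1, -1, 0, 0, 2]].
All simple roots have the same length, so the diagram is simply laced. The associated Dynkin diagram is a chain of 5 nodes with single edges (A_5), so the type is A_5 (the algebra sl(6)).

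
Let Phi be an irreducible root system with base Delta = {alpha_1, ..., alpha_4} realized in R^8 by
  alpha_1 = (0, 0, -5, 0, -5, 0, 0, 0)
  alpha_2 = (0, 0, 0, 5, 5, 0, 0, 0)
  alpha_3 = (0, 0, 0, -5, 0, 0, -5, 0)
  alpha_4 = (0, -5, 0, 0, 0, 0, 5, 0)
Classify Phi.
A_4

Compute the Cartan integers a_ij = 2(alpha_i, alpha_j)/(alpha_j, alpha_j); the resulting 4x4 Cartan matrix is
[[2, -1, 0, 0], [-1, 2, -1, 0], [0, -1, 2, -1], [0, 0, -1, 2]].
All simple roots have the same length, so the diagram is simply laced. The associated Dynkin diagram is a chain of 4 nodes with single edges (A_4), so the type is A_4 (the algebra sl(5)).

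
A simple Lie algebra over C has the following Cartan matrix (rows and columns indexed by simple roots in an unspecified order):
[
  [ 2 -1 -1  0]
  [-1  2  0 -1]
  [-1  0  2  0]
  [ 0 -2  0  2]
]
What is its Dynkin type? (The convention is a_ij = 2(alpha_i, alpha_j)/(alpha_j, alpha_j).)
The matrix has rank 4 with 2's on the diagonal. Reading the off-diagonal entries as Dynkin edges (a single edge where a_ij = a_ji = -1; a double or triple edge where a_ij * a_ji = 2 or 3), the diagram is a chain of 4 nodes with a double edge at one end; the terminal node there is the unique long simple root (C_4). One simple-root ordering that puts it in standard form is (alpha_3, alpha_1, alpha_2, alpha_4). So the algebra is type C_4, i.e. sp(8).

C4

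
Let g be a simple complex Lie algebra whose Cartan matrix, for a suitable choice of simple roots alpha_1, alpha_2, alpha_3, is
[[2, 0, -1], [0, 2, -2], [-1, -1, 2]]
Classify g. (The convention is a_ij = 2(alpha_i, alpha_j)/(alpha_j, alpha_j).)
C_3

The matrix has rank 3 with 2's on the diagonal. Reading the off-diagonal entries as Dynkin edges (a single edge where a_ij = a_ji = -1; a double or triple edge where a_ij * a_ji = 2 or 3), the diagram is a chain of 3 nodes with a double edge at one end; the terminal node there is the unique long simple root (C_3). One simple-root ordering that puts it in standard form is (alpha_1, alpha_3, alpha_2). So the algebra is type C_3, i.e. sp(6).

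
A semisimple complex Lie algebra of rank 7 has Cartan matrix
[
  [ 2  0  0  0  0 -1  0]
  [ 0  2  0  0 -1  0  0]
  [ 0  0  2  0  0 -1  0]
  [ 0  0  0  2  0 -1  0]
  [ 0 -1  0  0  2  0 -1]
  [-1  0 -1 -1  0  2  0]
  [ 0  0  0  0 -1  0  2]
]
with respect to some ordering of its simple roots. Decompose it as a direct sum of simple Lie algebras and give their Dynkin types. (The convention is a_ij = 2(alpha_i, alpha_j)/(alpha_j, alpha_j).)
A_3 ⊕ D_4

The diagram associated to this matrix has two connected components: the simple roots {alpha_2, alpha_5, alpha_7} form a chain of 3 nodes with single edges (A_3), and {alpha_1, alpha_3, alpha_4, alpha_6} form a chain of 2 nodes with a fork of two nodes at one end (D_4). A semisimple Lie algebra decomposes uniquely as the direct sum of simple ideals, one per connected component of its Dynkin diagram, so g ≅ A_3 ⊕ D_4 (dimension 15 + 28 = 43).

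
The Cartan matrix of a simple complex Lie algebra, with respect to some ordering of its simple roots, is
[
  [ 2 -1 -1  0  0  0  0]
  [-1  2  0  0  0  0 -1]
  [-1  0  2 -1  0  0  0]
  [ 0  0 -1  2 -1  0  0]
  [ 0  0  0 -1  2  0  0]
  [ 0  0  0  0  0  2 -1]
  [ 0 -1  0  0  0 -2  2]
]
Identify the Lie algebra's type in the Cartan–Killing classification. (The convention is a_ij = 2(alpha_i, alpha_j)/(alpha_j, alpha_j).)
type B_7

The matrix has rank 7 with 2's on the diagonal. Reading the off-diagonal entries as Dynkin edges (a single edge where a_ij = a_ji = -1; a double or triple edge where a_ij * a_ji = 2 or 3), the diagram is a chain of 7 nodes with a double edge at one end; the terminal node there is the unique short simple root (B_7). One simple-root ordering that puts it in standard form is (alpha_5, alpha_4, alpha_3, alpha_1, alpha_2, alpha_7, alpha_6). So the algebra is type B_7, i.e. so(15).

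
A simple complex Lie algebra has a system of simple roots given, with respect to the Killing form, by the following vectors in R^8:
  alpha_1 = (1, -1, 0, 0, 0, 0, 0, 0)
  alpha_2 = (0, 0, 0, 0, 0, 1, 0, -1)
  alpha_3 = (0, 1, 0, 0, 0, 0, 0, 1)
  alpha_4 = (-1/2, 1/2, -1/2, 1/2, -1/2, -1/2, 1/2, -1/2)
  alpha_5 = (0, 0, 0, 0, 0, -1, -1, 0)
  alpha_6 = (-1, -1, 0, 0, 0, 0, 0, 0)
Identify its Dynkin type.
Compute the Cartan integers a_ij = 2(alpha_i, alpha_j)/(alpha_j, alpha_j); the resulting 6x6 Cartan matrix is
[[2, 0, -1, -1, 0, 0], [0, 2, -1, 0, -1, 0], [-1, -1, 2, 0, 0, -1], [-1, 0, 0, 2, 0, 0], [0, -1, 0, 0, 2, 0], [0, 0, -1, 0, 0, 2]].
All simple roots have the same length, so the diagram is simply laced. The associated Dynkin diagram is a chain of 5 nodes with one extra node attached to the third node from one end (E_6), so the type is E_6.

E_6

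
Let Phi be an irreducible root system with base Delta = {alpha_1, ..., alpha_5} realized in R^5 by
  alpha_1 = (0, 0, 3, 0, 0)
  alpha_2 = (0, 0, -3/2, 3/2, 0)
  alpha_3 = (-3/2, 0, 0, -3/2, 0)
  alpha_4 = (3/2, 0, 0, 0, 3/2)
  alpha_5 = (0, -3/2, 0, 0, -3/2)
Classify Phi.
C_5 (sp(10))

Compute the Cartan integers a_ij = 2(alpha_i, alpha_j)/(alpha_j, alpha_j); the resulting 5x5 Cartan matrix is
[[2, -2, 0, 0, 0], [-1, 2, -1, 0, 0], [0, -1, 2, -1, 0], [0, 0, -1, 2, -1], [0, 0, 0, -1, 2]].
The roots have two lengths (squared-length ratio 2:1); the short ones are alpha_{2,3,4,5}. The associated Dynkin diagram is a chain of 5 nodes with a double edge at one end; the terminal node there is the unique long simple root (C_5), so the type is C_5 (the algebra sp(10)).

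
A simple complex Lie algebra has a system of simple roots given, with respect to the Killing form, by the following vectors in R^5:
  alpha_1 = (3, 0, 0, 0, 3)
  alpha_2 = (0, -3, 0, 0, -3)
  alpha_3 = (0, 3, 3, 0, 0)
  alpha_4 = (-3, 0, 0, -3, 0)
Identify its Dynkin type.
Compute the Cartan integers a_ij = 2(alpha_i, alpha_j)/(alpha_j, alpha_j); the resulting 4x4 Cartan matrix is
[[2, -1, 0, -1], [-1, 2, -1, 0], [0, -1, 2, 0], [-1, 0, 0, 2]].
All simple roots have the same length, so the diagram is simply laced. The associated Dynkin diagram is a chain of 4 nodes with single edges (A_4), so the type is A_4 (the algebra sl(5)).

A_4 (sl(5))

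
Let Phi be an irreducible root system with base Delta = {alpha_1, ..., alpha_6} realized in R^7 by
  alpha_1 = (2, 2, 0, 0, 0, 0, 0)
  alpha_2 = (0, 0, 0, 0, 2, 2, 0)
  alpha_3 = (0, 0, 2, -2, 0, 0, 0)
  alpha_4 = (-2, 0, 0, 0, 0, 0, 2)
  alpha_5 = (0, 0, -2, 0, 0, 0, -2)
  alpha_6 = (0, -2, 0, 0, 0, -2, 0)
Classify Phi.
A_6

Compute the Cartan integers a_ij = 2(alpha_i, alpha_j)/(alpha_j, alpha_j); the resulting 6x6 Cartan matrix is
[[2, 0, 0, -1, 0, -1], [0, 2, 0, 0, 0, -1], [0, 0, 2, 0, -1, 0], [-1, 0, 0, 2, -1, 0], [0, 0, -1, -1, 2, 0], [-1, -1, 0, 0, 0, 2]].
All simple roots have the same length, so the diagram is simply laced. The associated Dynkin diagram is a chain of 6 nodes with single edges (A_6), so the type is A_6 (the algebra sl(7)).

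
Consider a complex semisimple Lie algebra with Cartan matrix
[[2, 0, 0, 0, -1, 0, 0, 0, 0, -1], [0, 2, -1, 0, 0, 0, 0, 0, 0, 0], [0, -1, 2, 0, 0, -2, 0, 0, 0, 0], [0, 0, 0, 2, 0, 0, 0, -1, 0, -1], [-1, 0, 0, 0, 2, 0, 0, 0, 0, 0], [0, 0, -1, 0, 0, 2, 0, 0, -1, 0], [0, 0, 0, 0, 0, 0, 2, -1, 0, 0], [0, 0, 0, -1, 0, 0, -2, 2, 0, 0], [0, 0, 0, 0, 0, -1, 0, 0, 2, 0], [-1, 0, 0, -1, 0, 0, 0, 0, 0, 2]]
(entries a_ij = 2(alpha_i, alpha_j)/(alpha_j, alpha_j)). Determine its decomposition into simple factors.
The diagram associated to this matrix has two connected components: the simple roots {alpha_1, alpha_4, alpha_5, alpha_7, alpha_8, alpha_10} form a chain of 6 nodes with a double edge at one end; the terminal node there is the unique short simple root (B_6), and {alpha_2, alpha_3, alpha_6, alpha_9} form a chain of 4 nodes with a double edge between the middle two (F_4). A semisimple Lie algebra decomposes uniquely as the direct sum of simple ideals, one per connected component of its Dynkin diagram, so g ≅ B_6 ⊕ F_4 (dimension 78 + 52 = 130).

B6 + F4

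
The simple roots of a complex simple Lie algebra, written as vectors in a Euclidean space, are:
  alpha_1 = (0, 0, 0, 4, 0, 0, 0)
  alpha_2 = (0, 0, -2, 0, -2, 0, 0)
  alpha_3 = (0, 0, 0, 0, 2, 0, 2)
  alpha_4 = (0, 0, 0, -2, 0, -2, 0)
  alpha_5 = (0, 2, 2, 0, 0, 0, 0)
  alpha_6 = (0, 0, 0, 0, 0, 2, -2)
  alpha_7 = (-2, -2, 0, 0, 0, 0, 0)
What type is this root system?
C7

Compute the Cartan integers a_ij = 2(alpha_i, alpha_j)/(alpha_j, alpha_j); the resulting 7x7 Cartan matrix is
[[2, 0, 0, -2, 0, 0, 0], [0, 2, -1, 0, -1, 0, 0], [0, -1, 2, 0, 0, -1, 0], [-1, 0, 0, 2, 0, -1, 0], [0, -1, 0, 0, 2, 0, -1], [0, 0, -1, -1, 0, 2, 0], [0, 0, 0, 0, -1, 0, 2]].
The roots have two lengths (squared-length ratio 2:1); the short ones are alpha_{2,3,4,5,6,7}. The associated Dynkin diagram is a chain of 7 nodes with a double edge at one end; the terminal node there is the unique long simple root (C_7), so the type is C_7 (the algebra sp(14)).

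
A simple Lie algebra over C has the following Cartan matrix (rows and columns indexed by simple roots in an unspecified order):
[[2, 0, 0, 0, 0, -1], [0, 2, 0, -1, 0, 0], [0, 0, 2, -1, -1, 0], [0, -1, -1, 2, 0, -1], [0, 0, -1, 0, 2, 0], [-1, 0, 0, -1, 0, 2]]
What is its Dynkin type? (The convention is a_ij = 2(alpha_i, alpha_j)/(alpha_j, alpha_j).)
The matrix has rank 6 with 2's on the diagonal. Reading the off-diagonal entries as Dynkin edges (a single edge where a_ij = a_ji = -1; a double or triple edge where a_ij * a_ji = 2 or 3), the diagram is a chain of 5 nodes with one extra node attached to the third node from one end (E_6). One simple-root ordering that puts it in standard form is (alpha_5, alpha_2, alpha_3, alpha_4, alpha_6, alpha_1). So the algebra is type E_6.

E_6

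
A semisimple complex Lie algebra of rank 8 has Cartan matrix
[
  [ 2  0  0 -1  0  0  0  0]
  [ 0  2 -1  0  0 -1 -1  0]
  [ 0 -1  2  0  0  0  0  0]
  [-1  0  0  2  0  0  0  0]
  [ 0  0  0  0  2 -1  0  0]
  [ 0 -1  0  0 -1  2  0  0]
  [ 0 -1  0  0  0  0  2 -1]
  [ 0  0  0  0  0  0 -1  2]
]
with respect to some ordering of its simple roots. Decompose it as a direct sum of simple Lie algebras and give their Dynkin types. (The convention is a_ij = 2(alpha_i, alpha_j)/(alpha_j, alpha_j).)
The diagram associated to this matrix has two connected components: the simple roots {alpha_1, alpha_4} form a chain of 2 nodes with single edges (A_2), and {alpha_2, alpha_3, alpha_5, alpha_6, alpha_7, alpha_8} form a chain of 5 nodes with one extra node attached to the third node from one end (E_6). A semisimple Lie algebra decomposes uniquely as the direct sum of simple ideals, one per connected component of its Dynkin diagram, so g ≅ A_2 ⊕ E_6 (dimension 8 + 78 = 86).

A_2 (sl(3)) + E_6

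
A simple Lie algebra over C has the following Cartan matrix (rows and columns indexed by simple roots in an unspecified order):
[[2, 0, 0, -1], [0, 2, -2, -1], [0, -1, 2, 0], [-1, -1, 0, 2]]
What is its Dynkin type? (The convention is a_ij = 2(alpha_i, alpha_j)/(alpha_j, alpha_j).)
The matrix has rank 4 with 2's on the diagonal. Reading the off-diagonal entries as Dynkin edges (a single edge where a_ij = a_ji = -1; a double or triple edge where a_ij * a_ji = 2 or 3), the diagram is a chain of 4 nodes with a double edge at one end; the terminal node there is the unique short simple root (B_4). One simple-root ordering that puts it in standard form is (alpha_1, alpha_4, alpha_2, alpha_3). So the algebra is type B_4, i.e. so(9).

B4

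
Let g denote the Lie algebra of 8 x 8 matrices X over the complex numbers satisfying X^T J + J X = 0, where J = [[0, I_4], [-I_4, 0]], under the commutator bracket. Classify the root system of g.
C_4

This is sp(8), which has dimension 8(8+1)/2 = 36 and rank 8/2 = 4. In the classification of classical Lie algebras, the symplectic algebra sp(2n) has type C_n; here n = 4, so the Dynkin diagram is a chain of 4 nodes with a double edge at one end; the terminal node there is the unique long simple root (C_4). Hence the type is C_4.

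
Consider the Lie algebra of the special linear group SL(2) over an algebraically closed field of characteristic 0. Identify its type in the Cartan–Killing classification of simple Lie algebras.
This is sl(2), which has dimension 2^2 - 1 = 3 and rank 2 - 1 = 1 (a Cartan subalgebra is the diagonal traceless matrices). In the classification of classical Lie algebras, the special linear algebra sl(n+1) has type A_n; here n = 1, so the Dynkin diagram is a chain of 1 nodes with single edges (A_1). Hence the type is A_1.

A1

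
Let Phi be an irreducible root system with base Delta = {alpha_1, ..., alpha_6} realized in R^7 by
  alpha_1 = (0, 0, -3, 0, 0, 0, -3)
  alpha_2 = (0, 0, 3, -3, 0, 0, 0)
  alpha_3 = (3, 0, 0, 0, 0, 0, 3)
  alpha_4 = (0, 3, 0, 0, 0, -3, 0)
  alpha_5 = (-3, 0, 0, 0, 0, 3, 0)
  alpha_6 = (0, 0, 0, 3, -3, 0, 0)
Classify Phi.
A_6

Compute the Cartan integers a_ij = 2(alpha_i, alpha_j)/(alpha_j, alpha_j); the resulting 6x6 Cartan matrix is
[[2, -1, -1, 0, 0, 0], [-1, 2, 0, 0, 0, -1], [-1, 0, 2, 0, -1, 0], [0, 0, 0, 2, -1, 0], [0, 0, -1, -1, 2, 0], [0, -1, 0, 0, 0, 2]].
All simple roots have the same length, so the diagram is simply laced. The associated Dynkin diagram is a chain of 6 nodes with single edges (A_6), so the type is A_6 (the algebra sl(7)).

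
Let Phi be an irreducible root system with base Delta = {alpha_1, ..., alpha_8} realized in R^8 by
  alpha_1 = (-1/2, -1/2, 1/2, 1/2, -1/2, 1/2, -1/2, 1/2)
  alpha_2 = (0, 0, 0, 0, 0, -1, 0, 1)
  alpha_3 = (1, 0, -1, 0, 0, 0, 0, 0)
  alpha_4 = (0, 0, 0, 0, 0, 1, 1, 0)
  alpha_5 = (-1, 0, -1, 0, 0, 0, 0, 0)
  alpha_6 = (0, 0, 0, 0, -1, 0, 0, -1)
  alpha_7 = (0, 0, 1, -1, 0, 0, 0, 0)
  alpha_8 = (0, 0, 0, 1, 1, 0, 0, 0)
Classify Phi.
E_8

Compute the Cartan integers a_ij = 2(alpha_i, alpha_j)/(alpha_j, alpha_j); the resulting 8x8 Cartan matrix is
[[2, 0, -1, 0, 0, 0, 0, 0], [0, 2, 0, -1, 0, -1, 0, 0], [-1, 0, 2, 0, 0, 0, -1, 0], [0, -1, 0, 2, 0, 0, 0, 0], [0, 0, 0, 0, 2, 0, -1, 0], [0, -1, 0, 0, 0, 2, 0, -1], [0, 0, -1, 0, -1, 0, 2, -1], [0, 0, 0, 0, 0, -1, -1, 2]].
All simple roots have the same length, so the diagram is simply laced. The associated Dynkin diagram is a chain of 7 nodes with one extra node attached to the third node from one end (E_8), so the type is E_8.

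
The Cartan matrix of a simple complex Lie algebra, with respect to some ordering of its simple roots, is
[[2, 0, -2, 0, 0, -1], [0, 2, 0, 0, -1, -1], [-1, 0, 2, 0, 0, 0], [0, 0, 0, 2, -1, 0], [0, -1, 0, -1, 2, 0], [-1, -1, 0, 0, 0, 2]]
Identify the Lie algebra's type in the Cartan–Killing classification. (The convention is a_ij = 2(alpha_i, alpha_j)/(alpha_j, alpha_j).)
B_6

The matrix has rank 6 with 2's on the diagonal. Reading the off-diagonal entries as Dynkin edges (a single edge where a_ij = a_ji = -1; a double or triple edge where a_ij * a_ji = 2 or 3), the diagram is a chain of 6 nodes with a double edge at one end; the terminal node there is the unique short simple root (B_6). One simple-root ordering that puts it in standard form is (alpha_4, alpha_5, alpha_2, alpha_6, alpha_1, alpha_3). So the algebra is type B_6, i.e. so(13).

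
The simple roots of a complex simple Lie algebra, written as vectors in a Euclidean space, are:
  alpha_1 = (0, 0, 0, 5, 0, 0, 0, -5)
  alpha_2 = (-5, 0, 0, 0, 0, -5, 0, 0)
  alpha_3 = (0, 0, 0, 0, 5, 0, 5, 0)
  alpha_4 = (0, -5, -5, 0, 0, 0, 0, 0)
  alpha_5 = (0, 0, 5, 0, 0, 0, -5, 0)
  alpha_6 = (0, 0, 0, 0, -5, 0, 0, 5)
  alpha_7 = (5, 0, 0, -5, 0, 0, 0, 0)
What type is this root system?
A_7

Compute the Cartan integers a_ij = 2(alpha_i, alpha_j)/(alpha_j, alpha_j); the resulting 7x7 Cartan matrix is
[[2, 0, 0, 0, 0, -1, -1], [0, 2, 0, 0, 0, 0, -1], [0, 0, 2, 0, -1, -1, 0], [0, 0, 0, 2, -1, 0, 0], [0, 0, -1, -1, 2, 0, 0], [-1, 0, -1, 0, 0, 2, 0], [-1, -1, 0, 0, 0, 0, 2]].
All simple roots have the same length, so the diagram is simply laced. The associated Dynkin diagram is a chain of 7 nodes with single edges (A_7), so the type is A_7 (the algebra sl(8)).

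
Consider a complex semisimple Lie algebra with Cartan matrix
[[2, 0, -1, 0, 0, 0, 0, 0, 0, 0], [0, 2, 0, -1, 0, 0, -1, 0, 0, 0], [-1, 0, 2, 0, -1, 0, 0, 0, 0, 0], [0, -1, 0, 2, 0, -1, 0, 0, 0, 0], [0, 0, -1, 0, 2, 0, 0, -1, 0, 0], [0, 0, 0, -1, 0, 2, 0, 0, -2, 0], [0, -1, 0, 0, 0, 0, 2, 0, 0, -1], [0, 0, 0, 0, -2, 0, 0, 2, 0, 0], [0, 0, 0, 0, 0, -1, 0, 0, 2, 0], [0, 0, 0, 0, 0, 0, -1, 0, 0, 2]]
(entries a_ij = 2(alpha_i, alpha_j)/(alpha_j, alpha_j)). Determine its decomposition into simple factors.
The diagram associated to this matrix has two connected components: the simple roots {alpha_2, alpha_4, alpha_6, alpha_7, alpha_9, alpha_10} form a chain of 6 nodes with a double edge at one end; the terminal node there is the unique short simple root (B_6), and {alpha_1, alpha_3, alpha_5, alpha_8} form a chain of 4 nodes with a double edge at one end; the terminal node there is the unique long simple root (C_4). A semisimple Lie algebra decomposes uniquely as the direct sum of simple ideals, one per connected component of its Dynkin diagram, so g ≅ B_6 ⊕ C_4 (dimension 78 + 36 = 114).

B6 + C4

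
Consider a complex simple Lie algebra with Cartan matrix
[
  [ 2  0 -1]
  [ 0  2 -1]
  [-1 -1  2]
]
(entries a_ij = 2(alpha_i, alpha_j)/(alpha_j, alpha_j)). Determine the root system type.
A_3

The matrix has rank 3 with 2's on the diagonal. Reading the off-diagonal entries as Dynkin edges (a single edge where a_ij = a_ji = -1; a double or triple edge where a_ij * a_ji = 2 or 3), the diagram is a chain of 3 nodes with single edges (A_3). One simple-root ordering that puts it in standard form is (alpha_1, alpha_3, alpha_2). So the algebra is type A_3, i.e. sl(4).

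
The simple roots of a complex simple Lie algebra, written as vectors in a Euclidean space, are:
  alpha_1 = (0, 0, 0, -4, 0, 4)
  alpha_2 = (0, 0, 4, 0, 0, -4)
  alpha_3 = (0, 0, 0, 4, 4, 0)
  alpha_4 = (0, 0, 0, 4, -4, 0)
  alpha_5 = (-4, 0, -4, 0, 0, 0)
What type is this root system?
Compute the Cartan integers a_ij = 2(alpha_i, alpha_j)/(alpha_j, alpha_j); the resulting 5x5 Cartan matrix is
[[2, -1, -1, -1, 0], [-1, 2, 0, 0, -1], [-1, 0, 2, 0, 0], [-1, 0, 0, 2, 0], [0, -1, 0, 0, 2]].
All simple roots have the same length, so the diagram is simply laced. The associated Dynkin diagram is a chain of 3 nodes with a fork of two nodes at one end (D_5), so the type is D_5 (the algebra so(10)).

D_5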